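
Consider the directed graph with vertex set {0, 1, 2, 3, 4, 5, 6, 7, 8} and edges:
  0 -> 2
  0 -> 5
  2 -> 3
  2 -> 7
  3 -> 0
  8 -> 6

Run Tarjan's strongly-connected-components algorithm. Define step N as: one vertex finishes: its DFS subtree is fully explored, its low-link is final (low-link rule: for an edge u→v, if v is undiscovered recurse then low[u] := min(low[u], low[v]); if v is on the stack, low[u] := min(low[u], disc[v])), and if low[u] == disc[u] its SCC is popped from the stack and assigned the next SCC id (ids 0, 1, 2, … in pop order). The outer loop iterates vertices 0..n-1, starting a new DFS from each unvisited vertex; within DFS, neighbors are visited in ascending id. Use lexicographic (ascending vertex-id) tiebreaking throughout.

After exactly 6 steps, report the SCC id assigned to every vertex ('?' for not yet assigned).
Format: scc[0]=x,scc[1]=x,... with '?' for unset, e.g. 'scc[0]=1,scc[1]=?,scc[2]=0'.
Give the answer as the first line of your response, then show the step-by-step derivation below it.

scc[0]=2,scc[1]=3,scc[2]=2,scc[3]=2,scc[4]=?,scc[5]=1,scc[6]=?,scc[7]=0,scc[8]=?

step 1: low=(low[0]=0,low[1]=?,low[2]=1,low[3]=0,low[4]=?,low[5]=?,low[6]=?,low[7]=?,low[8]=?); scc=(scc[0]=?,scc[1]=?,scc[2]=?,scc[3]=?,scc[4]=?,scc[5]=?,scc[6]=?,scc[7]=?,scc[8]=?)
step 2: low=(low[0]=0,low[1]=?,low[2]=0,low[3]=0,low[4]=?,low[5]=?,low[6]=?,low[7]=3,low[8]=?); scc=(scc[0]=?,scc[1]=?,scc[2]=?,scc[3]=?,scc[4]=?,scc[5]=?,scc[6]=?,scc[7]=0,scc[8]=?)
step 3: low=(low[0]=0,low[1]=?,low[2]=0,low[3]=0,low[4]=?,low[5]=?,low[6]=?,low[7]=3,low[8]=?); scc=(scc[0]=?,scc[1]=?,scc[2]=?,scc[3]=?,scc[4]=?,scc[5]=?,scc[6]=?,scc[7]=0,scc[8]=?)
step 4: low=(low[0]=0,low[1]=?,low[2]=0,low[3]=0,low[4]=?,low[5]=4,low[6]=?,low[7]=3,low[8]=?); scc=(scc[0]=?,scc[1]=?,scc[2]=?,scc[3]=?,scc[4]=?,scc[5]=1,scc[6]=?,scc[7]=0,scc[8]=?)
step 5: low=(low[0]=0,low[1]=?,low[2]=0,low[3]=0,low[4]=?,low[5]=4,low[6]=?,low[7]=3,low[8]=?); scc=(scc[0]=2,scc[1]=?,scc[2]=2,scc[3]=2,scc[4]=?,scc[5]=1,scc[6]=?,scc[7]=0,scc[8]=?)
step 6: low=(low[0]=0,low[1]=5,low[2]=0,low[3]=0,low[4]=?,low[5]=4,low[6]=?,low[7]=3,low[8]=?); scc=(scc[0]=2,scc[1]=3,scc[2]=2,scc[3]=2,scc[4]=?,scc[5]=1,scc[6]=?,scc[7]=0,scc[8]=?)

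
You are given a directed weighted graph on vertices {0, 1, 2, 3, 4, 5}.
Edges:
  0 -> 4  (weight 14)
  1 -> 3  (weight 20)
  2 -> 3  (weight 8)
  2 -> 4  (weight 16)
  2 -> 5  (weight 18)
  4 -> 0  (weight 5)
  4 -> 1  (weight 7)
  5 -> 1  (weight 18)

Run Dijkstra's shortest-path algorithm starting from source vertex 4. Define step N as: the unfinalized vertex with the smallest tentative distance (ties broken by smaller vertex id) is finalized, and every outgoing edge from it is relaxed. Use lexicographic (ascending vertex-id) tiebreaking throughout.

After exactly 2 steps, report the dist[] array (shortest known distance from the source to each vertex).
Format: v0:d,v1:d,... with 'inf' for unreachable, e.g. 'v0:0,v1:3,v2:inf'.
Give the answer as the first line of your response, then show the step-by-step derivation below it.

v0:5,v1:7,v2:inf,v3:inf,v4:0,v5:inf

step 1: dist = v0:5,v1:7,v2:inf,v3:inf,v4:0,v5:inf
step 2: dist = v0:5,v1:7,v2:inf,v3:inf,v4:0,v5:inf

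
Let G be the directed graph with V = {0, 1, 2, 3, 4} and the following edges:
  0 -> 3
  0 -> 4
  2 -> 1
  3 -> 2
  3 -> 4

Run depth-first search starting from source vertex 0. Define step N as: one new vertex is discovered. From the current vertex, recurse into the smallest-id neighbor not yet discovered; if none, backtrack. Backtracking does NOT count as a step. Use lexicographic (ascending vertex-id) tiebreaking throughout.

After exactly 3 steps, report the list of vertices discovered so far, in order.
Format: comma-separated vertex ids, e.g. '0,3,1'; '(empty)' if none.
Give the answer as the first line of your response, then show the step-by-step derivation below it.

0,3,2

step 1: discover 0; path=0; order=0
step 2: discover 3; path=0>3; order=0,3
step 3: discover 2; path=0>3>2; order=0,3,2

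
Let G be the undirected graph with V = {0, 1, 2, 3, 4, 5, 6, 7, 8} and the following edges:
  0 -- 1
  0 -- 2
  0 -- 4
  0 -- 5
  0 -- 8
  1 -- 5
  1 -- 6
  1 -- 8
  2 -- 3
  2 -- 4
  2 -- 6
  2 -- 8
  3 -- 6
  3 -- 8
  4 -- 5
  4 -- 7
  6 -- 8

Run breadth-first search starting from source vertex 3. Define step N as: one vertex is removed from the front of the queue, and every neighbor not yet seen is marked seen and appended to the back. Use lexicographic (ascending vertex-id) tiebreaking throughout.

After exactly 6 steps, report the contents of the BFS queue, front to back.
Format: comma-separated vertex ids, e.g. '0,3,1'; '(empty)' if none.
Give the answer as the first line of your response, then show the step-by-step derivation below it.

1,5,7

step 1: dequeue 3; queue=[2,6,8]; order=3
step 2: dequeue 2; queue=[6,8,0,4]; order=3,2
step 3: dequeue 6; queue=[8,0,4,1]; order=3,2,6
step 4: dequeue 8; queue=[0,4,1]; order=3,2,6,8
step 5: dequeue 0; queue=[4,1,5]; order=3,2,6,8,0
step 6: dequeue 4; queue=[1,5,7]; order=3,2,6,8,0,4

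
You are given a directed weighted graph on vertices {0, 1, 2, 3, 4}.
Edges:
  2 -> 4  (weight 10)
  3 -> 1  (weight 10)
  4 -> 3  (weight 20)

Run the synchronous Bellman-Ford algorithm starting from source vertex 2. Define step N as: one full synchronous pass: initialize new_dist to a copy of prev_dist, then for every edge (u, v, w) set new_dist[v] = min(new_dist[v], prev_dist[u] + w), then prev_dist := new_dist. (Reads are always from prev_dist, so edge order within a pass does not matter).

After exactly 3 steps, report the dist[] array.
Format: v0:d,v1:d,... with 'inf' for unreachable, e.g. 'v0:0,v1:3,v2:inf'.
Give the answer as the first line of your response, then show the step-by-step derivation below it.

v0:inf,v1:40,v2:0,v3:30,v4:10

step 1: dist = v0:inf,v1:inf,v2:0,v3:inf,v4:10
step 2: dist = v0:inf,v1:inf,v2:0,v3:30,v4:10
step 3: dist = v0:inf,v1:40,v2:0,v3:30,v4:10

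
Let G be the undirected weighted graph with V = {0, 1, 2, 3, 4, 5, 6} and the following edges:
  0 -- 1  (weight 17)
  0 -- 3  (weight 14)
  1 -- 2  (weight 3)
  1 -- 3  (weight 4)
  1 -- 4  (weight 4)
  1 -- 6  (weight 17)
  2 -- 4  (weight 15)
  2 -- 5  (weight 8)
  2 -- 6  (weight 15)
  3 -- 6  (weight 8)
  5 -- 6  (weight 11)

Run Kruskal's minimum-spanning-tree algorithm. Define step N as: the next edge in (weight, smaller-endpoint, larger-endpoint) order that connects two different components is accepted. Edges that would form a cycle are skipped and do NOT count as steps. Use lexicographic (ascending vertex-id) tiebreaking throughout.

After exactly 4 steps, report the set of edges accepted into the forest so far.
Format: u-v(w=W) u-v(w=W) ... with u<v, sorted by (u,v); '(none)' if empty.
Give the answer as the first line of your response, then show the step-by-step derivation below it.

1-2(w=3) 1-3(w=4) 1-4(w=4) 2-5(w=8)

step 1: add edge 1-2 (w=3); MST = {1-2(w=3)}
step 2: add edge 1-3 (w=4); MST = {1-2(w=3) 1-3(w=4)}
step 3: add edge 1-4 (w=4); MST = {1-2(w=3) 1-3(w=4) 1-4(w=4)}
step 4: add edge 2-5 (w=8); MST = {1-2(w=3) 1-3(w=4) 1-4(w=4) 2-5(w=8)}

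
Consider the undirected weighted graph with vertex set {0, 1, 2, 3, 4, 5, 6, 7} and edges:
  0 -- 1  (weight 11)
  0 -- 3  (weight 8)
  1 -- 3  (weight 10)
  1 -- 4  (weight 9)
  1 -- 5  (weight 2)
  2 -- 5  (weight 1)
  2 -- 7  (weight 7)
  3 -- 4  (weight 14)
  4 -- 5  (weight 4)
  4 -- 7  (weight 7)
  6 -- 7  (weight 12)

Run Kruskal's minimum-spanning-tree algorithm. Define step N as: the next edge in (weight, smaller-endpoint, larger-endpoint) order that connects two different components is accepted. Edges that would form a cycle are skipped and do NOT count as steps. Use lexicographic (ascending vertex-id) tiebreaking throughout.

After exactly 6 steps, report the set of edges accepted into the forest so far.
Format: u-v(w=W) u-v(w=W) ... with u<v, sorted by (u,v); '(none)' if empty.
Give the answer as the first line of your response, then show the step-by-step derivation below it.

0-3(w=8) 1-3(w=10) 1-5(w=2) 2-5(w=1) 2-7(w=7) 4-5(w=4)

step 1: add edge 2-5 (w=1); MST = {2-5(w=1)}
step 2: add edge 1-5 (w=2); MST = {1-5(w=2) 2-5(w=1)}
step 3: add edge 4-5 (w=4); MST = {1-5(w=2) 2-5(w=1) 4-5(w=4)}
step 4: add edge 2-7 (w=7); MST = {1-5(w=2) 2-5(w=1) 2-7(w=7) 4-5(w=4)}
step 5: add edge 0-3 (w=8); MST = {0-3(w=8) 1-5(w=2) 2-5(w=1) 2-7(w=7) 4-5(w=4)}
step 6: add edge 1-3 (w=10); MST = {0-3(w=8) 1-3(w=10) 1-5(w=2) 2-5(w=1) 2-7(w=7) 4-5(w=4)}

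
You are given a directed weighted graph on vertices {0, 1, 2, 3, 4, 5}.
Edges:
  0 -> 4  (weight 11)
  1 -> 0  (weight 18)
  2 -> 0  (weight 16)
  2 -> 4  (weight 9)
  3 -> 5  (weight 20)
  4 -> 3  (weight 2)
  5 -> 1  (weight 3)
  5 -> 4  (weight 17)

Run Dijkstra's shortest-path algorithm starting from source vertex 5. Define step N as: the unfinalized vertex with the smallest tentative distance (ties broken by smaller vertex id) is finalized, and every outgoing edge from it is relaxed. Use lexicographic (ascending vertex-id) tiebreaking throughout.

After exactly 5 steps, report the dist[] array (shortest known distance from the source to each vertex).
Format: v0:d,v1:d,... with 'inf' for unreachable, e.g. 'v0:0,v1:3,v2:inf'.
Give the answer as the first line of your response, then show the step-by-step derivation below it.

v0:21,v1:3,v2:inf,v3:19,v4:17,v5:0

step 1: dist = v0:inf,v1:3,v2:inf,v3:inf,v4:17,v5:0
step 2: dist = v0:21,v1:3,v2:inf,v3:inf,v4:17,v5:0
step 3: dist = v0:21,v1:3,v2:inf,v3:19,v4:17,v5:0
step 4: dist = v0:21,v1:3,v2:inf,v3:19,v4:17,v5:0
step 5: dist = v0:21,v1:3,v2:inf,v3:19,v4:17,v5:0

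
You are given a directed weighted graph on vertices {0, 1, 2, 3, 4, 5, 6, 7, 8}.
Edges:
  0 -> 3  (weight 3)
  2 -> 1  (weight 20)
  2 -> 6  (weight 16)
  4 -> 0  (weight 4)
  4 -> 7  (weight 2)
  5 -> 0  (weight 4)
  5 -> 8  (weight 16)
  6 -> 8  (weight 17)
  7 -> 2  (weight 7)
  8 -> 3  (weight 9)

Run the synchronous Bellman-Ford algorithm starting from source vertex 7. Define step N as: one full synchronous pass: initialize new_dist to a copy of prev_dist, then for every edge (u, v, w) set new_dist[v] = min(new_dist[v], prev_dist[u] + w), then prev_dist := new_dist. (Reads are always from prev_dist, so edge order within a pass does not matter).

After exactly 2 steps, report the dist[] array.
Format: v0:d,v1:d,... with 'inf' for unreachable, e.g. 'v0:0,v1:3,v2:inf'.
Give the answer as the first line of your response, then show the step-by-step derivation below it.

v0:inf,v1:27,v2:7,v3:inf,v4:inf,v5:inf,v6:23,v7:0,v8:inf

step 1: dist = v0:inf,v1:inf,v2:7,v3:inf,v4:inf,v5:inf,v6:inf,v7:0,v8:inf
step 2: dist = v0:inf,v1:27,v2:7,v3:inf,v4:inf,v5:inf,v6:23,v7:0,v8:inf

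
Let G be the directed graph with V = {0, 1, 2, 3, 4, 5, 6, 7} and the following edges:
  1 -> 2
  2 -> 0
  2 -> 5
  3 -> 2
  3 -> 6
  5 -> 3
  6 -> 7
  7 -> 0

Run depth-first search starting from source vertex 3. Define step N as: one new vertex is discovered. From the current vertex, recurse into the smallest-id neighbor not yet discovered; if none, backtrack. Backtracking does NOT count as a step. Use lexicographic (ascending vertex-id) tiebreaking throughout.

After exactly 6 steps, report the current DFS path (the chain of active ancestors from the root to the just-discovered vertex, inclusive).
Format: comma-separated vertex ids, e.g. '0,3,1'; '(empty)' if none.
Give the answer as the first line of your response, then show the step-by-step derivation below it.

3,6,7

step 1: discover 3; path=3; order=3
step 2: discover 2; path=3>2; order=3,2
step 3: discover 0; path=3>2>0; order=3,2,0
step 4: discover 5; path=3>2>5; order=3,2,0,5
step 5: discover 6; path=3>6; order=3,2,0,5,6
step 6: discover 7; path=3>6>7; order=3,2,0,5,6,7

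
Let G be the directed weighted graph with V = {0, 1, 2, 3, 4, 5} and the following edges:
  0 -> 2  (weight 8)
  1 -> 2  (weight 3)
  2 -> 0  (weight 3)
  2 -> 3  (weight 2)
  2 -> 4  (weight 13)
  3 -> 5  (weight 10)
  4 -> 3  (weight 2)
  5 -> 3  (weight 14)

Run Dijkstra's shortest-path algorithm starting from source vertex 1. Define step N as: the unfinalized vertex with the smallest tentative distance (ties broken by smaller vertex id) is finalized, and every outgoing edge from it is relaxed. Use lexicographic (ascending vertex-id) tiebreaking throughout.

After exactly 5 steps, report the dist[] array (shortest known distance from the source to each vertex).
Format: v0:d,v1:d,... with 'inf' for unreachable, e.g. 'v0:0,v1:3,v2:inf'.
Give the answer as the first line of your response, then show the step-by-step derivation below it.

v0:6,v1:0,v2:3,v3:5,v4:16,v5:15

step 1: dist = v0:inf,v1:0,v2:3,v3:inf,v4:inf,v5:inf
step 2: dist = v0:6,v1:0,v2:3,v3:5,v4:16,v5:inf
step 3: dist = v0:6,v1:0,v2:3,v3:5,v4:16,v5:15
step 4: dist = v0:6,v1:0,v2:3,v3:5,v4:16,v5:15
step 5: dist = v0:6,v1:0,v2:3,v3:5,v4:16,v5:15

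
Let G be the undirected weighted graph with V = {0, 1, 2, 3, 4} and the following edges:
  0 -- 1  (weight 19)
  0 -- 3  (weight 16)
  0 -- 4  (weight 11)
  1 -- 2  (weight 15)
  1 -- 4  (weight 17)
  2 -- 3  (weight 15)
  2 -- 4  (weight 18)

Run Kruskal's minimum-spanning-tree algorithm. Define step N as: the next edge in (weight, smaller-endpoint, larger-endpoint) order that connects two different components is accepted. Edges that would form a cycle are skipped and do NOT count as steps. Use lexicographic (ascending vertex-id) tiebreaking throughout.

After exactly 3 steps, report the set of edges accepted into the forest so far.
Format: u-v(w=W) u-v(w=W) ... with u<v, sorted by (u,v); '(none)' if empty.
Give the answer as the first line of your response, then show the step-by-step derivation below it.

0-4(w=11) 1-2(w=15) 2-3(w=15)

step 1: add edge 0-4 (w=11); MST = {0-4(w=11)}
step 2: add edge 1-2 (w=15); MST = {0-4(w=11) 1-2(w=15)}
step 3: add edge 2-3 (w=15); MST = {0-4(w=11) 1-2(w=15) 2-3(w=15)}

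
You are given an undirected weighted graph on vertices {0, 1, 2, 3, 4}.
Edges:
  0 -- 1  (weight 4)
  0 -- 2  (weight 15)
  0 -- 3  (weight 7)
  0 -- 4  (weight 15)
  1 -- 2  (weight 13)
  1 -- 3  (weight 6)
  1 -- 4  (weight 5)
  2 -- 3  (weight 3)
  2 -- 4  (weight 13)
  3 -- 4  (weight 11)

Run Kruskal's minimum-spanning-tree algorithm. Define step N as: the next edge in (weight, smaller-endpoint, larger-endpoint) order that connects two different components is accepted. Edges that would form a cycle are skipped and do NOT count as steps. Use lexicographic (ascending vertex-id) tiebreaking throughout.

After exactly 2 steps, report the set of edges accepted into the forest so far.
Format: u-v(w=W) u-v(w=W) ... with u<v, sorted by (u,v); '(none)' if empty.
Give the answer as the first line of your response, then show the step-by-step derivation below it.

0-1(w=4) 2-3(w=3)

step 1: add edge 2-3 (w=3); MST = {2-3(w=3)}
step 2: add edge 0-1 (w=4); MST = {0-1(w=4) 2-3(w=3)}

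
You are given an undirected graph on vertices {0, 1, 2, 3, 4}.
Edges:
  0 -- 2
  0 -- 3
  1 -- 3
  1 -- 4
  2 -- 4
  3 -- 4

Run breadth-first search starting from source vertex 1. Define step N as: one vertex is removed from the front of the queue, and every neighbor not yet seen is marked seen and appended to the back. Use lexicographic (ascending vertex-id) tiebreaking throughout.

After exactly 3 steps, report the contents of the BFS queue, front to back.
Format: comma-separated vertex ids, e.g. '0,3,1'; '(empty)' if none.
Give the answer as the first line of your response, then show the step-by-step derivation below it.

0,2

step 1: dequeue 1; queue=[3,4]; order=1
step 2: dequeue 3; queue=[4,0]; order=1,3
step 3: dequeue 4; queue=[0,2]; order=1,3,4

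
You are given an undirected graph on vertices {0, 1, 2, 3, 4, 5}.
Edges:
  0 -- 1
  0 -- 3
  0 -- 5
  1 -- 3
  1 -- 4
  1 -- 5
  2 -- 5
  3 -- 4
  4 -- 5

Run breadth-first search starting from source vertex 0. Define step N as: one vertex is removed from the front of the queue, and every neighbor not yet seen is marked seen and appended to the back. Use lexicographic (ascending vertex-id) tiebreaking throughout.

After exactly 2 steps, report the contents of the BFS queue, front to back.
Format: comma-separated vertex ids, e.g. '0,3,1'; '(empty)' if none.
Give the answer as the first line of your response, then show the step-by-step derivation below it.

3,5,4

step 1: dequeue 0; queue=[1,3,5]; order=0
step 2: dequeue 1; queue=[3,5,4]; order=0,1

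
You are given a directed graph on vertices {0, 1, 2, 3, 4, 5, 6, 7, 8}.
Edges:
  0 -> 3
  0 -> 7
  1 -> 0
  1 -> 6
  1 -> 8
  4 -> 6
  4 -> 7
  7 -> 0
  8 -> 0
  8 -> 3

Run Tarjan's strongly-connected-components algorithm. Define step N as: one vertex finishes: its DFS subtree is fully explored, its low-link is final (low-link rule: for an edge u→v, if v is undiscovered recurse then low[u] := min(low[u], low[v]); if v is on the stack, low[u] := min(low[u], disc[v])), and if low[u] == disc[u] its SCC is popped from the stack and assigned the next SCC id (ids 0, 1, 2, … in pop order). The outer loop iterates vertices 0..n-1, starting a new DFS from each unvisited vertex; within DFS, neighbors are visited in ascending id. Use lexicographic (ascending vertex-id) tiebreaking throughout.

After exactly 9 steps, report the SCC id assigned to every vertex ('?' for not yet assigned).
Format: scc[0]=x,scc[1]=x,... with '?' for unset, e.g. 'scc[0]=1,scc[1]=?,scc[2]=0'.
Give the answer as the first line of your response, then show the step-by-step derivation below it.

scc[0]=1,scc[1]=4,scc[2]=5,scc[3]=0,scc[4]=6,scc[5]=7,scc[6]=2,scc[7]=1,scc[8]=3

step 1: low=(low[0]=0,low[1]=?,low[2]=?,low[3]=1,low[4]=?,low[5]=?,low[6]=?,low[7]=?,low[8]=?); scc=(scc[0]=?,scc[1]=?,scc[2]=?,scc[3]=0,scc[4]=?,scc[5]=?,scc[6]=?,scc[7]=?,scc[8]=?)
step 2: low=(low[0]=0,low[1]=?,low[2]=?,low[3]=1,low[4]=?,low[5]=?,low[6]=?,low[7]=0,low[8]=?); scc=(scc[0]=?,scc[1]=?,scc[2]=?,scc[3]=0,scc[4]=?,scc[5]=?,scc[6]=?,scc[7]=?,scc[8]=?)
step 3: low=(low[0]=0,low[1]=?,low[2]=?,low[3]=1,low[4]=?,low[5]=?,low[6]=?,low[7]=0,low[8]=?); scc=(scc[0]=1,scc[1]=?,scc[2]=?,scc[3]=0,scc[4]=?,scc[5]=?,scc[6]=?,scc[7]=1,scc[8]=?)
step 4: low=(low[0]=0,low[1]=3,low[2]=?,low[3]=1,low[4]=?,low[5]=?,low[6]=4,low[7]=0,low[8]=?); scc=(scc[0]=1,scc[1]=?,scc[2]=?,scc[3]=0,scc[4]=?,scc[5]=?,scc[6]=2,scc[7]=1,scc[8]=?)
step 5: low=(low[0]=0,low[1]=3,low[2]=?,low[3]=1,low[4]=?,low[5]=?,low[6]=4,low[7]=0,low[8]=5); scc=(scc[0]=1,scc[1]=?,scc[2]=?,scc[3]=0,scc[4]=?,scc[5]=?,scc[6]=2,scc[7]=1,scc[8]=3)
step 6: low=(low[0]=0,low[1]=3,low[2]=?,low[3]=1,low[4]=?,low[5]=?,low[6]=4,low[7]=0,low[8]=5); scc=(scc[0]=1,scc[1]=4,scc[2]=?,scc[3]=0,scc[4]=?,scc[5]=?,scc[6]=2,scc[7]=1,scc[8]=3)
step 7: low=(low[0]=0,low[1]=3,low[2]=6,low[3]=1,low[4]=?,low[5]=?,low[6]=4,low[7]=0,low[8]=5); scc=(scc[0]=1,scc[1]=4,scc[2]=5,scc[3]=0,scc[4]=?,scc[5]=?,scc[6]=2,scc[7]=1,scc[8]=3)
step 8: low=(low[0]=0,low[1]=3,low[2]=6,low[3]=1,low[4]=7,low[5]=?,low[6]=4,low[7]=0,low[8]=5); scc=(scc[0]=1,scc[1]=4,scc[2]=5,scc[3]=0,scc[4]=6,scc[5]=?,scc[6]=2,scc[7]=1,scc[8]=3)
step 9: low=(low[0]=0,low[1]=3,low[2]=6,low[3]=1,low[4]=7,low[5]=8,low[6]=4,low[7]=0,low[8]=5); scc=(scc[0]=1,scc[1]=4,scc[2]=5,scc[3]=0,scc[4]=6,scc[5]=7,scc[6]=2,scc[7]=1,scc[8]=3)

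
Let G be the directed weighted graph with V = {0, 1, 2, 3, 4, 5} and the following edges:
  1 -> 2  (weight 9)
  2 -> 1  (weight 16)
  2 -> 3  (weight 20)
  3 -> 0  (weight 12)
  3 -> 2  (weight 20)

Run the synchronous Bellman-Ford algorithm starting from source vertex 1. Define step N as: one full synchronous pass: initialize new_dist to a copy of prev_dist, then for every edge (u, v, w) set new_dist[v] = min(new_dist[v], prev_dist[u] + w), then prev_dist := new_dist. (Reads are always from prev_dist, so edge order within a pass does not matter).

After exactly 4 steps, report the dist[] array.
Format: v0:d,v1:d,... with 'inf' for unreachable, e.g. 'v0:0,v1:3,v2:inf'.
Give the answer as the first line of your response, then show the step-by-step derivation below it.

v0:41,v1:0,v2:9,v3:29,v4:inf,v5:inf

step 1: dist = v0:inf,v1:0,v2:9,v3:inf,v4:inf,v5:inf
step 2: dist = v0:inf,v1:0,v2:9,v3:29,v4:inf,v5:inf
step 3: dist = v0:41,v1:0,v2:9,v3:29,v4:inf,v5:inf
step 4: dist = v0:41,v1:0,v2:9,v3:29,v4:inf,v5:inf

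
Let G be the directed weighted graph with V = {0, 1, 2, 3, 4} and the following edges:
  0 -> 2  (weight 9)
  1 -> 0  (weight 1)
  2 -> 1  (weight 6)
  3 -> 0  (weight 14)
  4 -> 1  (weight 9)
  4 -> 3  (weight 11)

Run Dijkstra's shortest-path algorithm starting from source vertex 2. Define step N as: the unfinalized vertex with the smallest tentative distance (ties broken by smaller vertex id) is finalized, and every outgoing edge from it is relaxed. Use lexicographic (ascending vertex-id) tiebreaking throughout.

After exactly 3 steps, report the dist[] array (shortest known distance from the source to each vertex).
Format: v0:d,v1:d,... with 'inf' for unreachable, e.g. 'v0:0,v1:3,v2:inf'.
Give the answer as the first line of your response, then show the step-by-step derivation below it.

v0:7,v1:6,v2:0,v3:inf,v4:inf

step 1: dist = v0:inf,v1:6,v2:0,v3:inf,v4:inf
step 2: dist = v0:7,v1:6,v2:0,v3:inf,v4:inf
step 3: dist = v0:7,v1:6,v2:0,v3:inf,v4:inf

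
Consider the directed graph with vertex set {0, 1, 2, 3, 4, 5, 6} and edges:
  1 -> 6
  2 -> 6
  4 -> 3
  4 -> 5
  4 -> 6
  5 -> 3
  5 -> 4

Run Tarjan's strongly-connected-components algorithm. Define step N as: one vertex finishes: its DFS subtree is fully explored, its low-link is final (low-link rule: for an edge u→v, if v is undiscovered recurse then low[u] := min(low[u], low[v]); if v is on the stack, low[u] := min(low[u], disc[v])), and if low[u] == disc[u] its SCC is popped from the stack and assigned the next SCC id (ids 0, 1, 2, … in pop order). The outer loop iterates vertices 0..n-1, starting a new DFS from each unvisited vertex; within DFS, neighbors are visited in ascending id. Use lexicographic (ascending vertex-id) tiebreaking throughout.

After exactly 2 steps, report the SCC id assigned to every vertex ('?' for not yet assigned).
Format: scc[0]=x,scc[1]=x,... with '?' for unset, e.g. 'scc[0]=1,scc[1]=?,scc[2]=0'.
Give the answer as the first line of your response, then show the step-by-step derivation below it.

scc[0]=0,scc[1]=?,scc[2]=?,scc[3]=?,scc[4]=?,scc[5]=?,scc[6]=1

step 1: low=(low[0]=0,low[1]=?,low[2]=?,low[3]=?,low[4]=?,low[5]=?,low[6]=?); scc=(scc[0]=0,scc[1]=?,scc[2]=?,scc[3]=?,scc[4]=?,scc[5]=?,scc[6]=?)
step 2: low=(low[0]=0,low[1]=1,low[2]=?,low[3]=?,low[4]=?,low[5]=?,low[6]=2); scc=(scc[0]=0,scc[1]=?,scc[2]=?,scc[3]=?,scc[4]=?,scc[5]=?,scc[6]=1)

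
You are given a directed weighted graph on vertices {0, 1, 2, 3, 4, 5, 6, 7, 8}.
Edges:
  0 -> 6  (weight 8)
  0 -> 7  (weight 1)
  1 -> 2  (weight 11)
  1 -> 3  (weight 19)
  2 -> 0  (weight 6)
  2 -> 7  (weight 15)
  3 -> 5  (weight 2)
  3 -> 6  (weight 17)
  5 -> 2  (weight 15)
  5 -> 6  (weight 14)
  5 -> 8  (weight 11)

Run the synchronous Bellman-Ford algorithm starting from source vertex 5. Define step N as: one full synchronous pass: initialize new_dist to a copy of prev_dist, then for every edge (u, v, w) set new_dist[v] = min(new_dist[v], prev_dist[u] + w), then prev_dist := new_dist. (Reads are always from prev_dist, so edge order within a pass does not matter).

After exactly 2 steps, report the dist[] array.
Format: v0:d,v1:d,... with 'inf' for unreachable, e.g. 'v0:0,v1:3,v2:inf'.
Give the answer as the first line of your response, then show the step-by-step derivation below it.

v0:21,v1:inf,v2:15,v3:inf,v4:inf,v5:0,v6:14,v7:30,v8:11

step 1: dist = v0:inf,v1:inf,v2:15,v3:inf,v4:inf,v5:0,v6:14,v7:inf,v8:11
step 2: dist = v0:21,v1:inf,v2:15,v3:inf,v4:inf,v5:0,v6:14,v7:30,v8:11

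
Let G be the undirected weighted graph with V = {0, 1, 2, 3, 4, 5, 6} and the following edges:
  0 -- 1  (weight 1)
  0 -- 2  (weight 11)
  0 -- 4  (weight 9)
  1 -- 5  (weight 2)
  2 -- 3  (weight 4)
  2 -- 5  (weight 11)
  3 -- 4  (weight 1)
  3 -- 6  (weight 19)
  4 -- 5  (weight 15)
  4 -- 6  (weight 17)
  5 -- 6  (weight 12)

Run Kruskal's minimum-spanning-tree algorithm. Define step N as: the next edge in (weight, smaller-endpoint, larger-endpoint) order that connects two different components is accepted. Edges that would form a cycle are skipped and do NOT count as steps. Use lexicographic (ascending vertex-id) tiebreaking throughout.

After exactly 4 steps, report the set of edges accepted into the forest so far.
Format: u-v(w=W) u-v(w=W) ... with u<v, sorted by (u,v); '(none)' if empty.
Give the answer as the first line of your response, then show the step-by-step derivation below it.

0-1(w=1) 1-5(w=2) 2-3(w=4) 3-4(w=1)

step 1: add edge 0-1 (w=1); MST = {0-1(w=1)}
step 2: add edge 3-4 (w=1); MST = {0-1(w=1) 3-4(w=1)}
step 3: add edge 1-5 (w=2); MST = {0-1(w=1) 1-5(w=2) 3-4(w=1)}
step 4: add edge 2-3 (w=4); MST = {0-1(w=1) 1-5(w=2) 2-3(w=4) 3-4(w=1)}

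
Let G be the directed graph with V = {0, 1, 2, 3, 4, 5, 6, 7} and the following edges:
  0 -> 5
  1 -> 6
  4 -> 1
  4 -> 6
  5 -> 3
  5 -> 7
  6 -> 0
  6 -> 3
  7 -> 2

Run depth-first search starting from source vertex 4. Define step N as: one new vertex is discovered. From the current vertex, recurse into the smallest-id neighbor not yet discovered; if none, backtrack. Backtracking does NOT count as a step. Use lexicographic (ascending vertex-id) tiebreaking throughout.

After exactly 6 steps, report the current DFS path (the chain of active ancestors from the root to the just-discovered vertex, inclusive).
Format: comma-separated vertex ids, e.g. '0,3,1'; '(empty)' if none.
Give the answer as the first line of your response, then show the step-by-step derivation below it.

4,1,6,0,5,3

step 1: discover 4; path=4; order=4
step 2: discover 1; path=4>1; order=4,1
step 3: discover 6; path=4>1>6; order=4,1,6
step 4: discover 0; path=4>1>6>0; order=4,1,6,0
step 5: discover 5; path=4>1>6>0>5; order=4,1,6,0,5
step 6: discover 3; path=4>1>6>0>5>3; order=4,1,6,0,5,3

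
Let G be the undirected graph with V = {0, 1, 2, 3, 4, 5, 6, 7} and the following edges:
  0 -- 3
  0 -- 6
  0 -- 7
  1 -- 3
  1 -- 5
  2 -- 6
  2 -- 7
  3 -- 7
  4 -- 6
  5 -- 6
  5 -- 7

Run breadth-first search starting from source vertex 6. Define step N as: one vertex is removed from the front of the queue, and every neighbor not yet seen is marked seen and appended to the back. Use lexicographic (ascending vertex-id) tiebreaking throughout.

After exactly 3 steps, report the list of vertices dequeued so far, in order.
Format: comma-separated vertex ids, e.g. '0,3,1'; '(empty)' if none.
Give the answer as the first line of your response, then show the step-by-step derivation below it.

6,0,2

step 1: dequeue 6; queue=[0,2,4,5]; order=6
step 2: dequeue 0; queue=[2,4,5,3,7]; order=6,0
step 3: dequeue 2; queue=[4,5,3,7]; order=6,0,2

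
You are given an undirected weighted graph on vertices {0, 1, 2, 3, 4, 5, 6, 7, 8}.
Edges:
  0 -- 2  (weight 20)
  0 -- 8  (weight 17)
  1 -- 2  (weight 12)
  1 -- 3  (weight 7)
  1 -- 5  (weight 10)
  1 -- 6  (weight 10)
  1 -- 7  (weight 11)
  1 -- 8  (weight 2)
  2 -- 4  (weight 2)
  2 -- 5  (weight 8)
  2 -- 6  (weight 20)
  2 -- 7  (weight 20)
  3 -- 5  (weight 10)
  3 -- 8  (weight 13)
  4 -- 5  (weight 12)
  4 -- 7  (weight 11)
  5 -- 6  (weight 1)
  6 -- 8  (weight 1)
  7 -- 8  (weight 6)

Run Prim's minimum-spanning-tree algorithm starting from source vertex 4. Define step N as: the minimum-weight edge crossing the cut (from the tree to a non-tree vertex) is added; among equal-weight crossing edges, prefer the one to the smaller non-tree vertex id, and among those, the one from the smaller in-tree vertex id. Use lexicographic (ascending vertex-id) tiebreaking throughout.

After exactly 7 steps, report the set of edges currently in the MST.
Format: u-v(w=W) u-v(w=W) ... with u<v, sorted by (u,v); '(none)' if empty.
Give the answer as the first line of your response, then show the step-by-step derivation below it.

1-3(w=7) 1-8(w=2) 2-4(w=2) 2-5(w=8) 5-6(w=1) 6-8(w=1) 7-8(w=6)

step 1: add edge 2-4 (w=2); MST = {2-4(w=2)}
step 2: add edge 2-5 (w=8); MST = {2-4(w=2) 2-5(w=8)}
step 3: add edge 5-6 (w=1); MST = {2-4(w=2) 2-5(w=8) 5-6(w=1)}
step 4: add edge 6-8 (w=1); MST = {2-4(w=2) 2-5(w=8) 5-6(w=1) 6-8(w=1)}
step 5: add edge 1-8 (w=2); MST = {1-8(w=2) 2-4(w=2) 2-5(w=8) 5-6(w=1) 6-8(w=1)}
step 6: add edge 7-8 (w=6); MST = {1-8(w=2) 2-4(w=2) 2-5(w=8) 5-6(w=1) 6-8(w=1) 7-8(w=6)}
step 7: add edge 1-3 (w=7); MST = {1-3(w=7) 1-8(w=2) 2-4(w=2) 2-5(w=8) 5-6(w=1) 6-8(w=1) 7-8(w=6)}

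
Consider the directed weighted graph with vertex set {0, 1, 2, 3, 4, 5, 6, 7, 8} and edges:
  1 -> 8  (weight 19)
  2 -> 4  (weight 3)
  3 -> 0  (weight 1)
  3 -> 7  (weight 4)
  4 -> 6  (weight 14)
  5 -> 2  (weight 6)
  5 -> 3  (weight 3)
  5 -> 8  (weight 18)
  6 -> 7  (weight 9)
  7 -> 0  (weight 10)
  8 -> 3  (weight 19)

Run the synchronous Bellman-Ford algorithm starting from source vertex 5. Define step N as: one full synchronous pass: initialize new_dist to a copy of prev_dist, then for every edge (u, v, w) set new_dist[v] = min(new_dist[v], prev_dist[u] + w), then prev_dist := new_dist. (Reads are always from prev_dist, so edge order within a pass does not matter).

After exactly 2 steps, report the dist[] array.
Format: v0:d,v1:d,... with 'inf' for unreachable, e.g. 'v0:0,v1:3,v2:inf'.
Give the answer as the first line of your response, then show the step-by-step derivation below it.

v0:4,v1:inf,v2:6,v3:3,v4:9,v5:0,v6:inf,v7:7,v8:18

step 1: dist = v0:inf,v1:inf,v2:6,v3:3,v4:inf,v5:0,v6:inf,v7:inf,v8:18
step 2: dist = v0:4,v1:inf,v2:6,v3:3,v4:9,v5:0,v6:inf,v7:7,v8:18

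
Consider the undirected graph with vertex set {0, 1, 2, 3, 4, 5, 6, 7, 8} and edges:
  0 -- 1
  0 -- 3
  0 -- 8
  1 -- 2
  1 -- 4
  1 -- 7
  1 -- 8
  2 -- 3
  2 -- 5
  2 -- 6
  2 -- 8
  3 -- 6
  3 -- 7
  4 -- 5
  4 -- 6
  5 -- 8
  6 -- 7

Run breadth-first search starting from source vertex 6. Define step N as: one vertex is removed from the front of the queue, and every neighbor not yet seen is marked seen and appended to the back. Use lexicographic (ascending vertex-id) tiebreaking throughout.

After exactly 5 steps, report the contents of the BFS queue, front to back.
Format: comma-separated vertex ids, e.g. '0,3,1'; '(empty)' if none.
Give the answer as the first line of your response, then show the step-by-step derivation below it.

1,5,8,0

step 1: dequeue 6; queue=[2,3,4,7]; order=6
step 2: dequeue 2; queue=[3,4,7,1,5,8]; order=6,2
step 3: dequeue 3; queue=[4,7,1,5,8,0]; order=6,2,3
step 4: dequeue 4; queue=[7,1,5,8,0]; order=6,2,3,4
step 5: dequeue 7; queue=[1,5,8,0]; order=6,2,3,4,7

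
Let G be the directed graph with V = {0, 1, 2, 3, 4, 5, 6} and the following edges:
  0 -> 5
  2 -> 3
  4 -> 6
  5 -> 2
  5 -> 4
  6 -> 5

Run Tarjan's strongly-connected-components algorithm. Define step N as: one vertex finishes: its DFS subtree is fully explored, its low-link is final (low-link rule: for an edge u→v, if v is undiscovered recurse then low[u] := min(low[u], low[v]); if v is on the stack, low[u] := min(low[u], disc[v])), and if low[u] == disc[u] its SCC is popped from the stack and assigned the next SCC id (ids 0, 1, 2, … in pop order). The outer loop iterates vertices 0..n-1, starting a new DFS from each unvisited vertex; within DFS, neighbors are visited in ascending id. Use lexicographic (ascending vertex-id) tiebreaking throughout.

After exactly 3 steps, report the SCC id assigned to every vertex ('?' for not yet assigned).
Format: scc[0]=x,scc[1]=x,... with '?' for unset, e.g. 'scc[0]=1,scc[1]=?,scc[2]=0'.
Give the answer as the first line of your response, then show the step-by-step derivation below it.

scc[0]=?,scc[1]=?,scc[2]=1,scc[3]=0,scc[4]=?,scc[5]=?,scc[6]=?

step 1: low=(low[0]=0,low[1]=?,low[2]=2,low[3]=3,low[4]=?,low[5]=1,low[6]=?); scc=(scc[0]=?,scc[1]=?,scc[2]=?,scc[3]=0,scc[4]=?,scc[5]=?,scc[6]=?)
step 2: low=(low[0]=0,low[1]=?,low[2]=2,low[3]=3,low[4]=?,low[5]=1,low[6]=?); scc=(scc[0]=?,scc[1]=?,scc[2]=1,scc[3]=0,scc[4]=?,scc[5]=?,scc[6]=?)
step 3: low=(low[0]=0,low[1]=?,low[2]=2,low[3]=3,low[4]=4,low[5]=1,low[6]=1); scc=(scc[0]=?,scc[1]=?,scc[2]=1,scc[3]=0,scc[4]=?,scc[5]=?,scc[6]=?)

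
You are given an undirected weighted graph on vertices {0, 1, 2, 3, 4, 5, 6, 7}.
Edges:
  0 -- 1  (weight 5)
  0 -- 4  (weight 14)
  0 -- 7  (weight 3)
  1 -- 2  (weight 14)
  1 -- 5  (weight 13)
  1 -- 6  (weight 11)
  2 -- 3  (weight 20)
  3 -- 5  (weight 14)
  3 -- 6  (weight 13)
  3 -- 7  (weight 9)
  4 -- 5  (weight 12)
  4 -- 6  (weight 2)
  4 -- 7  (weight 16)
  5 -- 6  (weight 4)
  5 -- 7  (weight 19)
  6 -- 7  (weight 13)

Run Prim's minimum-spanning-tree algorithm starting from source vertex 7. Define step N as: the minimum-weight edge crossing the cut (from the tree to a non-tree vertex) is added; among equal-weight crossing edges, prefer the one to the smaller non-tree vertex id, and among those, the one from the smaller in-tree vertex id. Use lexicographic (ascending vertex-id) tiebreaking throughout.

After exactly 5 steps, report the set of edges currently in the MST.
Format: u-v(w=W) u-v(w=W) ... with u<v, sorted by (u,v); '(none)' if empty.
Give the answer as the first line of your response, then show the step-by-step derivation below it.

0-1(w=5) 0-7(w=3) 1-6(w=11) 3-7(w=9) 4-6(w=2)

step 1: add edge 0-7 (w=3); MST = {0-7(w=3)}
step 2: add edge 0-1 (w=5); MST = {0-1(w=5) 0-7(w=3)}
step 3: add edge 3-7 (w=9); MST = {0-1(w=5) 0-7(w=3) 3-7(w=9)}
step 4: add edge 1-6 (w=11); MST = {0-1(w=5) 0-7(w=3) 1-6(w=11) 3-7(w=9)}
step 5: add edge 4-6 (w=2); MST = {0-1(w=5) 0-7(w=3) 1-6(w=11) 3-7(w=9) 4-6(w=2)}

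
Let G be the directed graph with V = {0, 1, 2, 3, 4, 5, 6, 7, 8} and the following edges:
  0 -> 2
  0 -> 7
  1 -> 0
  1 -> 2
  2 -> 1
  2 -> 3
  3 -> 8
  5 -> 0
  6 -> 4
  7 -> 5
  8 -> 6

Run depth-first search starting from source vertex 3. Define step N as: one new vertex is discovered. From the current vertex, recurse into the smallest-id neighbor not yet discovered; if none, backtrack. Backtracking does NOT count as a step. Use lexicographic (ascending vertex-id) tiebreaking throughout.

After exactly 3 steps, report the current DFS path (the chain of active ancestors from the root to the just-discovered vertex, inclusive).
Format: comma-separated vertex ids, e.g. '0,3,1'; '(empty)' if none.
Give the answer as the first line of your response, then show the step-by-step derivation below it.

3,8,6

step 1: discover 3; path=3; order=3
step 2: discover 8; path=3>8; order=3,8
step 3: discover 6; path=3>8>6; order=3,8,6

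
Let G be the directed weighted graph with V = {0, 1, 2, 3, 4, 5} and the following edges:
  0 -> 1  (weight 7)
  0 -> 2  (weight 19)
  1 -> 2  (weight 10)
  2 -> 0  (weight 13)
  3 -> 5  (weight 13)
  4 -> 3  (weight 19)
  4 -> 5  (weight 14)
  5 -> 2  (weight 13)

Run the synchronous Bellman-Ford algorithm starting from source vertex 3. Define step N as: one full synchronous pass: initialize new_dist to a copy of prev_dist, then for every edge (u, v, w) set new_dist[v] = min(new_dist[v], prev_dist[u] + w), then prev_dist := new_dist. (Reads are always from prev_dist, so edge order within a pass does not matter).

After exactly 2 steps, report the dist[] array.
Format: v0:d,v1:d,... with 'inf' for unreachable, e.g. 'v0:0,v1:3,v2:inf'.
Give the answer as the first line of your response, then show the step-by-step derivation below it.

v0:inf,v1:inf,v2:26,v3:0,v4:inf,v5:13

step 1: dist = v0:inf,v1:inf,v2:inf,v3:0,v4:inf,v5:13
step 2: dist = v0:inf,v1:inf,v2:26,v3:0,v4:inf,v5:13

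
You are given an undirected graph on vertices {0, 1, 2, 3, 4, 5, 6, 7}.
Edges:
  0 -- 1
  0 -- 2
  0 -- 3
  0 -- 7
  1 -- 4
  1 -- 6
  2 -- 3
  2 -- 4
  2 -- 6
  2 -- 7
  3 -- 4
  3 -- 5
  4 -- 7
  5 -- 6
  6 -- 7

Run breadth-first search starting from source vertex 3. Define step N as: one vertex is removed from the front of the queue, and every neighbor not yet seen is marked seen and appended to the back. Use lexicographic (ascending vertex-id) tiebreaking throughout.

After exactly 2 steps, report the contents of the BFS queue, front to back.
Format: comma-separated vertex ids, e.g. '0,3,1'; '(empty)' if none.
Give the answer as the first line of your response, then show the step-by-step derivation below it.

2,4,5,1,7

step 1: dequeue 3; queue=[0,2,4,5]; order=3
step 2: dequeue 0; queue=[2,4,5,1,7]; order=3,0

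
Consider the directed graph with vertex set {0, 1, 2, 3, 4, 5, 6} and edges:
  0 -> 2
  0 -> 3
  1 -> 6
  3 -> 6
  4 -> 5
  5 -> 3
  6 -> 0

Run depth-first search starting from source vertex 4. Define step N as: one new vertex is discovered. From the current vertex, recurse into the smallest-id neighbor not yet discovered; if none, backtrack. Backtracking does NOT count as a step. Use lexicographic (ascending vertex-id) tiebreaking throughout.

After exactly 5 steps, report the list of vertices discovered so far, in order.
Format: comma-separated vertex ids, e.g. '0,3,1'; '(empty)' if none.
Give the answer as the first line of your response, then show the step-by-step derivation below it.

4,5,3,6,0

step 1: discover 4; path=4; order=4
step 2: discover 5; path=4>5; order=4,5
step 3: discover 3; path=4>5>3; order=4,5,3
step 4: discover 6; path=4>5>3>6; order=4,5,3,6
step 5: discover 0; path=4>5>3>6>0; order=4,5,3,6,0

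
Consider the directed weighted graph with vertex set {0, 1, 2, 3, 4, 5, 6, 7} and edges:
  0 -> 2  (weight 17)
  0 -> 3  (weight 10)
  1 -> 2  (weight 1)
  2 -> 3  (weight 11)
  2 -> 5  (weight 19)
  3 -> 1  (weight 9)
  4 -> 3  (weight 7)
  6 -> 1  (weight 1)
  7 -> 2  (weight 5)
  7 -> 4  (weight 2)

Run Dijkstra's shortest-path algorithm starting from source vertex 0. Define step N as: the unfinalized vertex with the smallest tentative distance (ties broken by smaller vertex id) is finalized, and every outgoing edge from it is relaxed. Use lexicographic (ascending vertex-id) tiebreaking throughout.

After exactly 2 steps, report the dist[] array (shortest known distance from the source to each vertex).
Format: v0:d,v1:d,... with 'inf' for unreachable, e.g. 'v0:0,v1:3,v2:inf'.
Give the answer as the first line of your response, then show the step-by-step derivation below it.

v0:0,v1:19,v2:17,v3:10,v4:inf,v5:inf,v6:inf,v7:inf

step 1: dist = v0:0,v1:inf,v2:17,v3:10,v4:inf,v5:inf,v6:inf,v7:inf
step 2: dist = v0:0,v1:19,v2:17,v3:10,v4:inf,v5:inf,v6:inf,v7:inf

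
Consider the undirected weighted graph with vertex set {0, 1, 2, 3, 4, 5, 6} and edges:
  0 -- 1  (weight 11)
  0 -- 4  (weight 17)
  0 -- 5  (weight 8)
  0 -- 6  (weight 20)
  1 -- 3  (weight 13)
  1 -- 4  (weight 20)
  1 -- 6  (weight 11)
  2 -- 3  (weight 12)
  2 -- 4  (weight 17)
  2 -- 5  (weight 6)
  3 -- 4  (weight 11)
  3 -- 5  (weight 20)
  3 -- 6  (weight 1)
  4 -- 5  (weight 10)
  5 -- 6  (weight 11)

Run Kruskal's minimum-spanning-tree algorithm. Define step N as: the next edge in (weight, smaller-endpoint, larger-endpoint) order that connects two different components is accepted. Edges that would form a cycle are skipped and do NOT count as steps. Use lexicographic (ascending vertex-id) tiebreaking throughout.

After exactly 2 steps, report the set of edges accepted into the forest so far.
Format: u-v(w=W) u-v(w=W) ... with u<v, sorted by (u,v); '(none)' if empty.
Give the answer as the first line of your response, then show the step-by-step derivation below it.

2-5(w=6) 3-6(w=1)

step 1: add edge 3-6 (w=1); MST = {3-6(w=1)}
step 2: add edge 2-5 (w=6); MST = {2-5(w=6) 3-6(w=1)}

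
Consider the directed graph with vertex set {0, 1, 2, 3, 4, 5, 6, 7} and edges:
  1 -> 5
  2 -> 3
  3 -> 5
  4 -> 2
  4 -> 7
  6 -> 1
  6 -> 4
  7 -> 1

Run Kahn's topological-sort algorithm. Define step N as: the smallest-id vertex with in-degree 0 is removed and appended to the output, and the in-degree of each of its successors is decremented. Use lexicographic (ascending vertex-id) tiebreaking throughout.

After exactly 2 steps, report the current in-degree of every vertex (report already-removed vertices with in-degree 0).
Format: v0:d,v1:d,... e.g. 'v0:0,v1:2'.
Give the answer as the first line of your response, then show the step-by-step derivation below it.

v0:0,v1:1,v2:1,v3:1,v4:0,v5:2,v6:0,v7:1

step 1: output 0; order=[0]; indeg=(0,2,1,1,1,2,0,1)
step 2: output 6; order=[0,6]; indeg=(0,1,1,1,0,2,0,1)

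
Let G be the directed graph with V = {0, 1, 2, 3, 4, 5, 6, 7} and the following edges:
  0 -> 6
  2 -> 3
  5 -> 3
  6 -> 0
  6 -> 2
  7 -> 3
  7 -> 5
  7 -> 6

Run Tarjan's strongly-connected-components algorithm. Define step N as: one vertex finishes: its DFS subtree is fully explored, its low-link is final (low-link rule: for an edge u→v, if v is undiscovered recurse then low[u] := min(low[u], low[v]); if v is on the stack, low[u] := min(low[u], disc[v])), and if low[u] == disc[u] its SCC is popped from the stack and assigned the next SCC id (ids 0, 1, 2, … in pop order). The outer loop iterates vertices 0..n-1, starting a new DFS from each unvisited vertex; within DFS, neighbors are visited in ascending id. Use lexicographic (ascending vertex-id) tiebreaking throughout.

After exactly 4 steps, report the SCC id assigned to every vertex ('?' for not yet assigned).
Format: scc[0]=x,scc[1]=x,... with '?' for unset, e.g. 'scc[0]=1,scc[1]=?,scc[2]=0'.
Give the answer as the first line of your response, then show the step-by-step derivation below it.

scc[0]=2,scc[1]=?,scc[2]=1,scc[3]=0,scc[4]=?,scc[5]=?,scc[6]=2,scc[7]=?

step 1: low=(low[0]=0,low[1]=?,low[2]=2,low[3]=3,low[4]=?,low[5]=?,low[6]=0,low[7]=?); scc=(scc[0]=?,scc[1]=?,scc[2]=?,scc[3]=0,scc[4]=?,scc[5]=?,scc[6]=?,scc[7]=?)
step 2: low=(low[0]=0,low[1]=?,low[2]=2,low[3]=3,low[4]=?,low[5]=?,low[6]=0,low[7]=?); scc=(scc[0]=?,scc[1]=?,scc[2]=1,scc[3]=0,scc[4]=?,scc[5]=?,scc[6]=?,scc[7]=?)
step 3: low=(low[0]=0,low[1]=?,low[2]=2,low[3]=3,low[4]=?,low[5]=?,low[6]=0,low[7]=?); scc=(scc[0]=?,scc[1]=?,scc[2]=1,scc[3]=0,scc[4]=?,scc[5]=?,scc[6]=?,scc[7]=?)
step 4: low=(low[0]=0,low[1]=?,low[2]=2,low[3]=3,low[4]=?,low[5]=?,low[6]=0,low[7]=?); scc=(scc[0]=2,scc[1]=?,scc[2]=1,scc[3]=0,scc[4]=?,scc[5]=?,scc[6]=2,scc[7]=?)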